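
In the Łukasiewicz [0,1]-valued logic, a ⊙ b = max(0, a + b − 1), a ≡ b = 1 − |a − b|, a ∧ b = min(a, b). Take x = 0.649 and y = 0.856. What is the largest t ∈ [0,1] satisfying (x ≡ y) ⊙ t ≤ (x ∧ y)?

x ≡ y = 1 − |0.649 − 0.856| = 1 − 0.207 = 0.793
So the left factor is x ≡ y = 0.793.
x ∧ y = min(0.649, 0.856) = 0.649
So the right-hand bound is x ∧ y = 0.649.
The residuum of the Łukasiewicz t-norm gives the supremum: min(1, 1 − 0.793 + 0.649).
1 − 0.793 + 0.649 = 0.856, so t = min(1, 0.856) = 0.856.
Check: 0.793 ⊙ 0.856 = max(0, 0.649) = 0.649 ≤ 0.649.

0.856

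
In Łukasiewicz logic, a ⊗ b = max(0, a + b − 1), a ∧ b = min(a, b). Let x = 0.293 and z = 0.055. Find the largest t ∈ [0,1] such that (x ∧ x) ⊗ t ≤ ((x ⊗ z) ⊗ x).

0.707

x ∧ x = min(0.293, 0.293) = 0.293
So the left factor is x ∧ x = 0.293.
x ⊗ z = max(0, 0.293 + 0.055 − 1) = max(0, -0.652) = 0.000
(x ⊗ z) ⊗ x = max(0, 0.000 + 0.293 − 1) = max(0, -0.707) = 0.000
So the right-hand bound is (x ⊗ z) ⊗ x = 0.000.
The residuum of the Łukasiewicz t-norm gives the supremum: min(1, 1 − 0.293 + 0.000).
1 − 0.293 + 0.000 = 0.707, so t = min(1, 0.707) = 0.707.
Check: 0.293 ⊗ 0.707 = max(0, 0.000) = 0.000 ≤ 0.000.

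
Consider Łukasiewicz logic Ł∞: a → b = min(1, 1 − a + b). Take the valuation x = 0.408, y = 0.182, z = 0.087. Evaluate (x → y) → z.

0.313

x → y = min(1, 1 − 0.408 + 0.182) = min(1, 0.774) = 0.774
(x → y) → z = min(1, 1 − 0.774 + 0.087) = min(1, 0.313) = 0.313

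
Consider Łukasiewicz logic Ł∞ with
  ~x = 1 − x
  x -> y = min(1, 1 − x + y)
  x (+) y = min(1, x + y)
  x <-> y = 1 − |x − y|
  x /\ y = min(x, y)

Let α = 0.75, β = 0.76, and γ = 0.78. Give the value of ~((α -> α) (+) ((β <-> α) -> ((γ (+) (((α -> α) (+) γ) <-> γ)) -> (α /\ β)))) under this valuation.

α -> α = min(1, 1 − 0.75 + 0.75) = min(1, 1.00) = 1.00
β <-> α = 1 − |0.76 − 0.75| = 1 − 0.01 = 0.99
(α -> α) (+) γ = min(1, 1.00 + 0.78) = min(1, 1.78) = 1.00
((α -> α) (+) γ) <-> γ = 1 − |1.00 − 0.78| = 1 − 0.22 = 0.78
γ (+) (((α -> α) (+) γ) <-> γ) = min(1, 0.78 + 0.78) = min(1, 1.56) = 1.00
α /\ β = min(0.75, 0.76) = 0.75
(γ (+) (((α -> α) (+) γ) <-> γ)) -> (α /\ β) = min(1, 1 − 1.00 + 0.75) = min(1, 0.75) = 0.75
(β <-> α) -> ((γ (+) (((α -> α) (+) γ) <-> γ)) -> (α /\ β)) = min(1, 1 − 0.99 + 0.75) = min(1, 0.76) = 0.76
(α -> α) (+) ((β <-> α) -> ((γ (+) (((α -> α) (+) γ) <-> γ)) -> (α /\ β))) = min(1, 1.00 + 0.76) = min(1, 1.76) = 1.00
~((α -> α) (+) ((β <-> α) -> ((γ (+) (((α -> α) (+) γ) <-> γ)) -> (α /\ β)))) = 1 − 1.00 = 0.00

0.00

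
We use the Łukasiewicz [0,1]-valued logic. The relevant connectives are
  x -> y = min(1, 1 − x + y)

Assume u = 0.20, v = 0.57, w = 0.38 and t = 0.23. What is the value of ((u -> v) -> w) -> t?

u -> v = min(1, 1 − 0.20 + 0.57) = min(1, 1.37) = 1.00
(u -> v) -> w = min(1, 1 − 1.00 + 0.38) = min(1, 0.38) = 0.38
((u -> v) -> w) -> t = min(1, 1 − 0.38 + 0.23) = min(1, 0.85) = 0.85

0.85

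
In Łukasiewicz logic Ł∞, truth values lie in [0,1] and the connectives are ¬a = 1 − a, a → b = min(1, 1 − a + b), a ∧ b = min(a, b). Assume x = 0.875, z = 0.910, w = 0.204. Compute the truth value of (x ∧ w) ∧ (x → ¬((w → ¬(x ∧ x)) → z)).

0.136

x ∧ w = min(0.875, 0.204) = 0.204
x ∧ x = min(0.875, 0.875) = 0.875
¬(x ∧ x) = 1 − 0.875 = 0.125
w → ¬(x ∧ x) = min(1, 1 − 0.204 + 0.125) = min(1, 0.921) = 0.921
(w → ¬(x ∧ x)) → z = min(1, 1 − 0.921 + 0.910) = min(1, 0.989) = 0.989
¬((w → ¬(x ∧ x)) → z) = 1 − 0.989 = 0.011
x → ¬((w → ¬(x ∧ x)) → z) = min(1, 1 − 0.875 + 0.011) = min(1, 0.136) = 0.136
(x ∧ w) ∧ (x → ¬((w → ¬(x ∧ x)) → z)) = min(0.204, 0.136) = 0.136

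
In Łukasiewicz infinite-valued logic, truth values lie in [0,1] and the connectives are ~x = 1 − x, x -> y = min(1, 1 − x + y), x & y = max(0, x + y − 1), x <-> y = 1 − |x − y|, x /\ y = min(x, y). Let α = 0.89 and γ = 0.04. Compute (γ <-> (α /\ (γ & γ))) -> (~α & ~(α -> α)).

γ & γ = max(0, 0.04 + 0.04 − 1) = max(0, -0.92) = 0.00
α /\ (γ & γ) = min(0.89, 0.00) = 0.00
γ <-> (α /\ (γ & γ)) = 1 − |0.04 − 0.00| = 1 − 0.04 = 0.96
~α = 1 − 0.89 = 0.11
α -> α = min(1, 1 − 0.89 + 0.89) = min(1, 1.00) = 1.00
~(α -> α) = 1 − 1.00 = 0.00
~α & ~(α -> α) = max(0, 0.11 + 0.00 − 1) = max(0, -0.89) = 0.00
(γ <-> (α /\ (γ & γ))) -> (~α & ~(α -> α)) = min(1, 1 − 0.96 + 0.00) = min(1, 0.04) = 0.04

0.04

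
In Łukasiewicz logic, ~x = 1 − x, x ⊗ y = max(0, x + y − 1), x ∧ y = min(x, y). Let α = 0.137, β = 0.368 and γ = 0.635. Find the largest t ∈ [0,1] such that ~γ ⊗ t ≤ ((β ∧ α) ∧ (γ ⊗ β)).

~γ = 1 − 0.635 = 0.365
So the left factor is ~γ = 0.365.
β ∧ α = min(0.368, 0.137) = 0.137
γ ⊗ β = max(0, 0.635 + 0.368 − 1) = max(0, 0.003) = 0.003
(β ∧ α) ∧ (γ ⊗ β) = min(0.137, 0.003) = 0.003
So the right-hand bound is (β ∧ α) ∧ (γ ⊗ β) = 0.003.
The residuum of the Łukasiewicz t-norm gives the supremum: min(1, 1 − 0.365 + 0.003).
1 − 0.365 + 0.003 = 0.638, so t = min(1, 0.638) = 0.638.
Check: 0.365 ⊗ 0.638 = max(0, 0.003) = 0.003 ≤ 0.003.

0.638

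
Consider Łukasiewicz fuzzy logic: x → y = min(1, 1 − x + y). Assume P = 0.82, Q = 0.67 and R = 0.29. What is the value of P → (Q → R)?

Q → R = min(1, 1 − 0.67 + 0.29) = min(1, 0.62) = 0.62
P → (Q → R) = min(1, 1 − 0.82 + 0.62) = min(1, 0.80) = 0.80

0.80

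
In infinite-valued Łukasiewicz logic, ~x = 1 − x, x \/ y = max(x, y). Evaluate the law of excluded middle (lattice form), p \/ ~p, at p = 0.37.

0.63

~p = 1 − 0.37 = 0.63
p \/ ~p = max(0.37, 0.63) = 0.63
(The value 0.63 < 1 shows this instance is not satisfied; not a Ł∞-tautology — its value is max(a, 1−a).)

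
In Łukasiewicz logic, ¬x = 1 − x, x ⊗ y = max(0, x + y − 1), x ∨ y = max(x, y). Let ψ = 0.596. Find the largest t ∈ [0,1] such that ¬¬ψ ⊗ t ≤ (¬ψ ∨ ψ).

1.000

¬ψ = 1 − 0.596 = 0.404
¬¬ψ = 1 − 0.404 = 0.596
So the left factor is ¬¬ψ = 0.596.
¬ψ ∨ ψ = max(0.404, 0.596) = 0.596
So the right-hand bound is ¬ψ ∨ ψ = 0.596.
The residuum of the Łukasiewicz t-norm gives the supremum: min(1, 1 − 0.596 + 0.596).
1 − 0.596 + 0.596 = 1.000, so t = min(1, 1.000) = 1.000.
Check: 0.596 ⊗ 1.000 = max(0, 0.596) = 0.596 ≤ 0.596.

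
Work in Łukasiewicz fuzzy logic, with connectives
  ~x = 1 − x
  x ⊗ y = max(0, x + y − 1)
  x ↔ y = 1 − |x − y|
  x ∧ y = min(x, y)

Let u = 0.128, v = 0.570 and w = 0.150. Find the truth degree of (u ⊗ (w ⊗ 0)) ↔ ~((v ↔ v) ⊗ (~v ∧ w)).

0.150

w ⊗ 0 = max(0, 0.150 + 0.000 − 1) = max(0, -0.850) = 0.000
u ⊗ (w ⊗ 0) = max(0, 0.128 + 0.000 − 1) = max(0, -0.872) = 0.000
v ↔ v = 1 − |0.570 − 0.570| = 1 − 0.000 = 1.000
~v = 1 − 0.570 = 0.430
~v ∧ w = min(0.430, 0.150) = 0.150
(v ↔ v) ⊗ (~v ∧ w) = max(0, 1.000 + 0.150 − 1) = max(0, 0.150) = 0.150
~((v ↔ v) ⊗ (~v ∧ w)) = 1 − 0.150 = 0.850
(u ⊗ (w ⊗ 0)) ↔ ~((v ↔ v) ⊗ (~v ∧ w)) = 1 − |0.000 − 0.850| = 1 − 0.850 = 0.150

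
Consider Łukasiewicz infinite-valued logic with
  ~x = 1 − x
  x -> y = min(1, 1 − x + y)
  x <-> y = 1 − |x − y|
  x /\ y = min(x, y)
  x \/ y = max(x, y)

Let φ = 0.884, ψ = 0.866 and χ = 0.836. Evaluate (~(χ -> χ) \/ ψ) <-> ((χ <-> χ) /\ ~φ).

0.250

χ -> χ = min(1, 1 − 0.836 + 0.836) = min(1, 1.000) = 1.000
~(χ -> χ) = 1 − 1.000 = 0.000
~(χ -> χ) \/ ψ = max(0.000, 0.866) = 0.866
χ <-> χ = 1 − |0.836 − 0.836| = 1 − 0.000 = 1.000
~φ = 1 − 0.884 = 0.116
(χ <-> χ) /\ ~φ = min(1.000, 0.116) = 0.116
(~(χ -> χ) \/ ψ) <-> ((χ <-> χ) /\ ~φ) = 1 − |0.866 − 0.116| = 1 − 0.750 = 0.250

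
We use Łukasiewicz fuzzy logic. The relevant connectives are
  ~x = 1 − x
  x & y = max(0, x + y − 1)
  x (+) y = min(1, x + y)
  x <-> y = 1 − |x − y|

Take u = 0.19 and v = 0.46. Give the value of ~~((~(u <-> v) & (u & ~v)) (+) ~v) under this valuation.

u <-> v = 1 − |0.19 − 0.46| = 1 − 0.27 = 0.73
~(u <-> v) = 1 − 0.73 = 0.27
~v = 1 − 0.46 = 0.54
u & ~v = max(0, 0.19 + 0.54 − 1) = max(0, -0.27) = 0.00
~(u <-> v) & (u & ~v) = max(0, 0.27 + 0.00 − 1) = max(0, -0.73) = 0.00
(~(u <-> v) & (u & ~v)) (+) ~v = min(1, 0.00 + 0.54) = min(1, 0.54) = 0.54
~((~(u <-> v) & (u & ~v)) (+) ~v) = 1 − 0.54 = 0.46
~~((~(u <-> v) & (u & ~v)) (+) ~v) = 1 − 0.46 = 0.54

0.54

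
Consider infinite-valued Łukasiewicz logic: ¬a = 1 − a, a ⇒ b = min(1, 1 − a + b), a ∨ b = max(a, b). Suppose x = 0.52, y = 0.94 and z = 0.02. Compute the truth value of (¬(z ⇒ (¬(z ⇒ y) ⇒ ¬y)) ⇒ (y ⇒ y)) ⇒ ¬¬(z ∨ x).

0.52

z ⇒ y = min(1, 1 − 0.02 + 0.94) = min(1, 1.92) = 1.00
¬(z ⇒ y) = 1 − 1.00 = 0.00
¬y = 1 − 0.94 = 0.06
¬(z ⇒ y) ⇒ ¬y = min(1, 1 − 0.00 + 0.06) = min(1, 1.06) = 1.00
z ⇒ (¬(z ⇒ y) ⇒ ¬y) = min(1, 1 − 0.02 + 1.00) = min(1, 1.98) = 1.00
¬(z ⇒ (¬(z ⇒ y) ⇒ ¬y)) = 1 − 1.00 = 0.00
y ⇒ y = min(1, 1 − 0.94 + 0.94) = min(1, 1.00) = 1.00
¬(z ⇒ (¬(z ⇒ y) ⇒ ¬y)) ⇒ (y ⇒ y) = min(1, 1 − 0.00 + 1.00) = min(1, 2.00) = 1.00
z ∨ x = max(0.02, 0.52) = 0.52
¬(z ∨ x) = 1 − 0.52 = 0.48
¬¬(z ∨ x) = 1 − 0.48 = 0.52
(¬(z ⇒ (¬(z ⇒ y) ⇒ ¬y)) ⇒ (y ⇒ y)) ⇒ ¬¬(z ∨ x) = min(1, 1 − 1.00 + 0.52) = min(1, 0.52) = 0.52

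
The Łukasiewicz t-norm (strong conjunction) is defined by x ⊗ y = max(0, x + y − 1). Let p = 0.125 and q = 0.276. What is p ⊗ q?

p ⊗ q = max(0, 0.125 + 0.276 − 1) = max(0, -0.599) = 0.000
For comparison, the Gödel (minimum) t-norm min(x, y) would give 0.125.

0.000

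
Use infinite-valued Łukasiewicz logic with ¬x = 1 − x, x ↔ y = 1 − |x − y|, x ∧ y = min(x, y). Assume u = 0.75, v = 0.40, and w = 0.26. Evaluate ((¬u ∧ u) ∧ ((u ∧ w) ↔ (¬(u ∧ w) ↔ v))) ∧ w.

0.25

¬u = 1 − 0.75 = 0.25
¬u ∧ u = min(0.25, 0.75) = 0.25
u ∧ w = min(0.75, 0.26) = 0.26
¬(u ∧ w) = 1 − 0.26 = 0.74
¬(u ∧ w) ↔ v = 1 − |0.74 − 0.40| = 1 − 0.34 = 0.66
(u ∧ w) ↔ (¬(u ∧ w) ↔ v) = 1 − |0.26 − 0.66| = 1 − 0.40 = 0.60
(¬u ∧ u) ∧ ((u ∧ w) ↔ (¬(u ∧ w) ↔ v)) = min(0.25, 0.60) = 0.25
((¬u ∧ u) ∧ ((u ∧ w) ↔ (¬(u ∧ w) ↔ v))) ∧ w = min(0.25, 0.26) = 0.25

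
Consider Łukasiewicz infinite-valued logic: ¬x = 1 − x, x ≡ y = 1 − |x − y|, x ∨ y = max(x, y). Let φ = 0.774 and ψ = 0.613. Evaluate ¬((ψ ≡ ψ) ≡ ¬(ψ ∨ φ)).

0.774

ψ ≡ ψ = 1 − |0.613 − 0.613| = 1 − 0.000 = 1.000
ψ ∨ φ = max(0.613, 0.774) = 0.774
¬(ψ ∨ φ) = 1 − 0.774 = 0.226
(ψ ≡ ψ) ≡ ¬(ψ ∨ φ) = 1 − |1.000 − 0.226| = 1 − 0.774 = 0.226
¬((ψ ≡ ψ) ≡ ¬(ψ ∨ φ)) = 1 − 0.226 = 0.774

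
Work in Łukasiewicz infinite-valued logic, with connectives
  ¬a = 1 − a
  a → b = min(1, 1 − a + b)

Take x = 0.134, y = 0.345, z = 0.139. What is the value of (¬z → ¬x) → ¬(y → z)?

0.206

¬z = 1 − 0.139 = 0.861
¬x = 1 − 0.134 = 0.866
¬z → ¬x = min(1, 1 − 0.861 + 0.866) = min(1, 1.005) = 1.000
y → z = min(1, 1 − 0.345 + 0.139) = min(1, 0.794) = 0.794
¬(y → z) = 1 − 0.794 = 0.206
(¬z → ¬x) → ¬(y → z) = min(1, 1 − 1.000 + 0.206) = min(1, 0.206) = 0.206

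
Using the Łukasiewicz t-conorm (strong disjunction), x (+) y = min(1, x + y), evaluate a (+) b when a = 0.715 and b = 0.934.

a (+) b = min(1, 0.715 + 0.934) = min(1, 1.649) = 1.000
For comparison, the Gödel t-conorm max(x, y) would give 0.934.

1.000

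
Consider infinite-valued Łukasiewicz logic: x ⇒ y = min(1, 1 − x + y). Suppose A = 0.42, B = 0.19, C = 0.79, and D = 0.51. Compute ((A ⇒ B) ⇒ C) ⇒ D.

0.51

A ⇒ B = min(1, 1 − 0.42 + 0.19) = min(1, 0.77) = 0.77
(A ⇒ B) ⇒ C = min(1, 1 − 0.77 + 0.79) = min(1, 1.02) = 1.00
((A ⇒ B) ⇒ C) ⇒ D = min(1, 1 − 1.00 + 0.51) = min(1, 0.51) = 0.51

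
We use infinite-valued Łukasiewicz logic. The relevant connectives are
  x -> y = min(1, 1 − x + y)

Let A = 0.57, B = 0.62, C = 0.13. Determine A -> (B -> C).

B -> C = min(1, 1 − 0.62 + 0.13) = min(1, 0.51) = 0.51
A -> (B -> C) = min(1, 1 − 0.57 + 0.51) = min(1, 0.94) = 0.94

0.94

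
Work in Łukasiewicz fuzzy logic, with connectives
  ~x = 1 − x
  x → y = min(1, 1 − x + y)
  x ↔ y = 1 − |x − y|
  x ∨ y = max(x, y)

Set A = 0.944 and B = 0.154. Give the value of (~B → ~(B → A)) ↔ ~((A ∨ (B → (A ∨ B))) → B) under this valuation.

0.308

~B = 1 − 0.154 = 0.846
B → A = min(1, 1 − 0.154 + 0.944) = min(1, 1.790) = 1.000
~(B → A) = 1 − 1.000 = 0.000
~B → ~(B → A) = min(1, 1 − 0.846 + 0.000) = min(1, 0.154) = 0.154
A ∨ B = max(0.944, 0.154) = 0.944
B → (A ∨ B) = min(1, 1 − 0.154 + 0.944) = min(1, 1.790) = 1.000
A ∨ (B → (A ∨ B)) = max(0.944, 1.000) = 1.000
(A ∨ (B → (A ∨ B))) → B = min(1, 1 − 1.000 + 0.154) = min(1, 0.154) = 0.154
~((A ∨ (B → (A ∨ B))) → B) = 1 − 0.154 = 0.846
(~B → ~(B → A)) ↔ ~((A ∨ (B → (A ∨ B))) → B) = 1 − |0.154 − 0.846| = 1 − 0.692 = 0.308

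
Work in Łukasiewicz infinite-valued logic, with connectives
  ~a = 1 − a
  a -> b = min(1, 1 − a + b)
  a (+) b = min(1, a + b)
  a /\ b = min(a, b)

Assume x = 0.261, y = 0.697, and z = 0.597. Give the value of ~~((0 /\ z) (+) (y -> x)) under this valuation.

0.564

0 /\ z = min(0.000, 0.597) = 0.000
y -> x = min(1, 1 − 0.697 + 0.261) = min(1, 0.564) = 0.564
(0 /\ z) (+) (y -> x) = min(1, 0.000 + 0.564) = min(1, 0.564) = 0.564
~((0 /\ z) (+) (y -> x)) = 1 − 0.564 = 0.436
~~((0 /\ z) (+) (y -> x)) = 1 − 0.436 = 0.564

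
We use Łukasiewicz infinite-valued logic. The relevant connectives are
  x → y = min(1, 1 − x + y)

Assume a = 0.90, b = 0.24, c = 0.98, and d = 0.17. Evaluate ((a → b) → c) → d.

a → b = min(1, 1 − 0.90 + 0.24) = min(1, 0.34) = 0.34
(a → b) → c = min(1, 1 − 0.34 + 0.98) = min(1, 1.64) = 1.00
((a → b) → c) → d = min(1, 1 − 1.00 + 0.17) = min(1, 0.17) = 0.17

0.17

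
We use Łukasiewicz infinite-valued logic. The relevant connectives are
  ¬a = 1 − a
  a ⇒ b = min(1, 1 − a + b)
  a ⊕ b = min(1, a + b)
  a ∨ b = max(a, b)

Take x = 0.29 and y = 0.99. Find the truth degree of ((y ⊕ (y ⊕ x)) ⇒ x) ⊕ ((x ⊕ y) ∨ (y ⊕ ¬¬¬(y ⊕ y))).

y ⊕ x = min(1, 0.99 + 0.29) = min(1, 1.28) = 1.00
y ⊕ (y ⊕ x) = min(1, 0.99 + 1.00) = min(1, 1.99) = 1.00
(y ⊕ (y ⊕ x)) ⇒ x = min(1, 1 − 1.00 + 0.29) = min(1, 0.29) = 0.29
x ⊕ y = min(1, 0.29 + 0.99) = min(1, 1.28) = 1.00
y ⊕ y = min(1, 0.99 + 0.99) = min(1, 1.98) = 1.00
¬(y ⊕ y) = 1 − 1.00 = 0.00
¬¬(y ⊕ y) = 1 − 0.00 = 1.00
¬¬¬(y ⊕ y) = 1 − 1.00 = 0.00
y ⊕ ¬¬¬(y ⊕ y) = min(1, 0.99 + 0.00) = min(1, 0.99) = 0.99
(x ⊕ y) ∨ (y ⊕ ¬¬¬(y ⊕ y)) = max(1.00, 0.99) = 1.00
((y ⊕ (y ⊕ x)) ⇒ x) ⊕ ((x ⊕ y) ∨ (y ⊕ ¬¬¬(y ⊕ y))) = min(1, 0.29 + 1.00) = min(1, 1.29) = 1.00

1.00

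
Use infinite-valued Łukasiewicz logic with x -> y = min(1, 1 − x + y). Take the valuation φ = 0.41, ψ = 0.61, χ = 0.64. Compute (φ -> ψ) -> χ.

φ -> ψ = min(1, 1 − 0.41 + 0.61) = min(1, 1.20) = 1.00
(φ -> ψ) -> χ = min(1, 1 − 1.00 + 0.64) = min(1, 0.64) = 0.64

0.64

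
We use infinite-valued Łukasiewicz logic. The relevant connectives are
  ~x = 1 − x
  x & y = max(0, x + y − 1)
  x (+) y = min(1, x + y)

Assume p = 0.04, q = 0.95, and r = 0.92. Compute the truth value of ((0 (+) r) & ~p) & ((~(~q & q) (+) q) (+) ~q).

0.88

0 (+) r = min(1, 0.00 + 0.92) = min(1, 0.92) = 0.92
~p = 1 − 0.04 = 0.96
(0 (+) r) & ~p = max(0, 0.92 + 0.96 − 1) = max(0, 0.88) = 0.88
~q = 1 − 0.95 = 0.05
~q & q = max(0, 0.05 + 0.95 − 1) = max(0, 0.00) = 0.00
~(~q & q) = 1 − 0.00 = 1.00
~(~q & q) (+) q = min(1, 1.00 + 0.95) = min(1, 1.95) = 1.00
(~(~q & q) (+) q) (+) ~q = min(1, 1.00 + 0.05) = min(1, 1.05) = 1.00
((0 (+) r) & ~p) & ((~(~q & q) (+) q) (+) ~q) = max(0, 0.88 + 1.00 − 1) = max(0, 0.88) = 0.88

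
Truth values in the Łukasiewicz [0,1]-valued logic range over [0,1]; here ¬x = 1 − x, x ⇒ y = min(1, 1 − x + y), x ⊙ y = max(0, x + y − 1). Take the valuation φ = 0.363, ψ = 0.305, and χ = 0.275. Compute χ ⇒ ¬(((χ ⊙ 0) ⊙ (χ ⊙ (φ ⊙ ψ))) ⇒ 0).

0.725

χ ⊙ 0 = max(0, 0.275 + 0.000 − 1) = max(0, -0.725) = 0.000
φ ⊙ ψ = max(0, 0.363 + 0.305 − 1) = max(0, -0.332) = 0.000
χ ⊙ (φ ⊙ ψ) = max(0, 0.275 + 0.000 − 1) = max(0, -0.725) = 0.000
(χ ⊙ 0) ⊙ (χ ⊙ (φ ⊙ ψ)) = max(0, 0.000 + 0.000 − 1) = max(0, -1.000) = 0.000
((χ ⊙ 0) ⊙ (χ ⊙ (φ ⊙ ψ))) ⇒ 0 = min(1, 1 − 0.000 + 0.000) = min(1, 1.000) = 1.000
¬(((χ ⊙ 0) ⊙ (χ ⊙ (φ ⊙ ψ))) ⇒ 0) = 1 − 1.000 = 0.000
χ ⇒ ¬(((χ ⊙ 0) ⊙ (χ ⊙ (φ ⊙ ψ))) ⇒ 0) = min(1, 1 − 0.275 + 0.000) = min(1, 0.725) = 0.725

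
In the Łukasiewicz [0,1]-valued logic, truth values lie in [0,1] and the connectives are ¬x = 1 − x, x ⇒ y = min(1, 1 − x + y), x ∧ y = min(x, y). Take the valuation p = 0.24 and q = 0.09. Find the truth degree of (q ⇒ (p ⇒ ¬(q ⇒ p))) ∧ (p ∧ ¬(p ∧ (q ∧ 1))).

0.24

q ⇒ p = min(1, 1 − 0.09 + 0.24) = min(1, 1.15) = 1.00
¬(q ⇒ p) = 1 − 1.00 = 0.00
p ⇒ ¬(q ⇒ p) = min(1, 1 − 0.24 + 0.00) = min(1, 0.76) = 0.76
q ⇒ (p ⇒ ¬(q ⇒ p)) = min(1, 1 − 0.09 + 0.76) = min(1, 1.67) = 1.00
q ∧ 1 = min(0.09, 1.00) = 0.09
p ∧ (q ∧ 1) = min(0.24, 0.09) = 0.09
¬(p ∧ (q ∧ 1)) = 1 − 0.09 = 0.91
p ∧ ¬(p ∧ (q ∧ 1)) = min(0.24, 0.91) = 0.24
(q ⇒ (p ⇒ ¬(q ⇒ p))) ∧ (p ∧ ¬(p ∧ (q ∧ 1))) = min(1.00, 0.24) = 0.24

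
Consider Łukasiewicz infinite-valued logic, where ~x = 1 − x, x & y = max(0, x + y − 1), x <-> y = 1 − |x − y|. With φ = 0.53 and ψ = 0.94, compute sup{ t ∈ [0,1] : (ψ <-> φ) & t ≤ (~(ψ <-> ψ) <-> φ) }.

0.88

ψ <-> φ = 1 − |0.94 − 0.53| = 1 − 0.41 = 0.59
So the left factor is ψ <-> φ = 0.59.
ψ <-> ψ = 1 − |0.94 − 0.94| = 1 − 0.00 = 1.00
~(ψ <-> ψ) = 1 − 1.00 = 0.00
~(ψ <-> ψ) <-> φ = 1 − |0.00 − 0.53| = 1 − 0.53 = 0.47
So the right-hand bound is ~(ψ <-> ψ) <-> φ = 0.47.
The residuum of the Łukasiewicz t-norm gives the supremum: min(1, 1 − 0.59 + 0.47).
1 − 0.59 + 0.47 = 0.88, so t = min(1, 0.88) = 0.88.
Check: 0.59 & 0.88 = max(0, 0.47) = 0.47 ≤ 0.47.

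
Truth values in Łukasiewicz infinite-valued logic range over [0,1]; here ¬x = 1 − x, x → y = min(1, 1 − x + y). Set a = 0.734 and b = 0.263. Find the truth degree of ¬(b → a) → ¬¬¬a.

b → a = min(1, 1 − 0.263 + 0.734) = min(1, 1.471) = 1.000
¬(b → a) = 1 − 1.000 = 0.000
¬a = 1 − 0.734 = 0.266
¬¬a = 1 − 0.266 = 0.734
¬¬¬a = 1 − 0.734 = 0.266
¬(b → a) → ¬¬¬a = min(1, 1 − 0.000 + 0.266) = min(1, 1.266) = 1.000

1.000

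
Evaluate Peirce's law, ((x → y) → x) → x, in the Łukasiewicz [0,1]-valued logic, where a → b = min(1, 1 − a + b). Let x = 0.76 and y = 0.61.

0.85

x → y = min(1, 1 − 0.76 + 0.61) = min(1, 0.85) = 0.85
(x → y) → x = min(1, 1 − 0.85 + 0.76) = min(1, 0.91) = 0.91
((x → y) → x) → x = min(1, 1 − 0.91 + 0.76) = min(1, 0.85) = 0.85
(The value 0.85 < 1 shows this instance is not satisfied; not a Ł∞-tautology in general.)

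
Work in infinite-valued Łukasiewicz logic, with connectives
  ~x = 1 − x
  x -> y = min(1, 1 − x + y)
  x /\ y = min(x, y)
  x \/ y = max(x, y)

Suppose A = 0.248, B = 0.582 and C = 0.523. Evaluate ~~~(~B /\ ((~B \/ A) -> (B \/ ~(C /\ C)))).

~B = 1 − 0.582 = 0.418
~B \/ A = max(0.418, 0.248) = 0.418
C /\ C = min(0.523, 0.523) = 0.523
~(C /\ C) = 1 − 0.523 = 0.477
B \/ ~(C /\ C) = max(0.582, 0.477) = 0.582
(~B \/ A) -> (B \/ ~(C /\ C)) = min(1, 1 − 0.418 + 0.582) = min(1, 1.164) = 1.000
~B /\ ((~B \/ A) -> (B \/ ~(C /\ C))) = min(0.418, 1.000) = 0.418
~(~B /\ ((~B \/ A) -> (B \/ ~(C /\ C)))) = 1 − 0.418 = 0.582
~~(~B /\ ((~B \/ A) -> (B \/ ~(C /\ C)))) = 1 − 0.582 = 0.418
~~~(~B /\ ((~B \/ A) -> (B \/ ~(C /\ C)))) = 1 − 0.418 = 0.582

0.582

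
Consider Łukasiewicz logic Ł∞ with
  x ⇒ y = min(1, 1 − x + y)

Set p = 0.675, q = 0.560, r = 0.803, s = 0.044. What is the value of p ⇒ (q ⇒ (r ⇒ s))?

1.000

r ⇒ s = min(1, 1 − 0.803 + 0.044) = min(1, 0.241) = 0.241
q ⇒ (r ⇒ s) = min(1, 1 − 0.560 + 0.241) = min(1, 0.681) = 0.681
p ⇒ (q ⇒ (r ⇒ s)) = min(1, 1 − 0.675 + 0.681) = min(1, 1.006) = 1.000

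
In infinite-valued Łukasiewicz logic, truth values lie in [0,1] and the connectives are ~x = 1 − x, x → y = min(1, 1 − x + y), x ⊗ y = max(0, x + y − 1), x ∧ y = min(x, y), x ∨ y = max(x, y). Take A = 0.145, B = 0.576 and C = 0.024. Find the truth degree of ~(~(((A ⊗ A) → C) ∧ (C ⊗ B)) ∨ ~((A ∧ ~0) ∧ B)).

0.000

A ⊗ A = max(0, 0.145 + 0.145 − 1) = max(0, -0.710) = 0.000
(A ⊗ A) → C = min(1, 1 − 0.000 + 0.024) = min(1, 1.024) = 1.000
C ⊗ B = max(0, 0.024 + 0.576 − 1) = max(0, -0.400) = 0.000
((A ⊗ A) → C) ∧ (C ⊗ B) = min(1.000, 0.000) = 0.000
~(((A ⊗ A) → C) ∧ (C ⊗ B)) = 1 − 0.000 = 1.000
~0 = 1 − 0.000 = 1.000
A ∧ ~0 = min(0.145, 1.000) = 0.145
(A ∧ ~0) ∧ B = min(0.145, 0.576) = 0.145
~((A ∧ ~0) ∧ B) = 1 − 0.145 = 0.855
~(((A ⊗ A) → C) ∧ (C ⊗ B)) ∨ ~((A ∧ ~0) ∧ B) = max(1.000, 0.855) = 1.000
~(~(((A ⊗ A) → C) ∧ (C ⊗ B)) ∨ ~((A ∧ ~0) ∧ B)) = 1 − 1.000 = 0.000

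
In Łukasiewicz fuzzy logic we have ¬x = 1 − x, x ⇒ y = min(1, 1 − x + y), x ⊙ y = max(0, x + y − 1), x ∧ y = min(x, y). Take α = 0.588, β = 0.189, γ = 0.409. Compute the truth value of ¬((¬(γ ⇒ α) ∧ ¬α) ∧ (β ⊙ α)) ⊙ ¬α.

0.412

γ ⇒ α = min(1, 1 − 0.409 + 0.588) = min(1, 1.179) = 1.000
¬(γ ⇒ α) = 1 − 1.000 = 0.000
¬α = 1 − 0.588 = 0.412
¬(γ ⇒ α) ∧ ¬α = min(0.000, 0.412) = 0.000
β ⊙ α = max(0, 0.189 + 0.588 − 1) = max(0, -0.223) = 0.000
(¬(γ ⇒ α) ∧ ¬α) ∧ (β ⊙ α) = min(0.000, 0.000) = 0.000
¬((¬(γ ⇒ α) ∧ ¬α) ∧ (β ⊙ α)) = 1 − 0.000 = 1.000
¬((¬(γ ⇒ α) ∧ ¬α) ∧ (β ⊙ α)) ⊙ ¬α = max(0, 1.000 + 0.412 − 1) = max(0, 0.412) = 0.412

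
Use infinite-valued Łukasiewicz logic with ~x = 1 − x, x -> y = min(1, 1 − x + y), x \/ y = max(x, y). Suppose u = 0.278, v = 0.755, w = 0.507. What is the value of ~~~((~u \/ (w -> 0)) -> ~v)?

~u = 1 − 0.278 = 0.722
w -> 0 = min(1, 1 − 0.507 + 0.000) = min(1, 0.493) = 0.493
~u \/ (w -> 0) = max(0.722, 0.493) = 0.722
~v = 1 − 0.755 = 0.245
(~u \/ (w -> 0)) -> ~v = min(1, 1 − 0.722 + 0.245) = min(1, 0.523) = 0.523
~((~u \/ (w -> 0)) -> ~v) = 1 − 0.523 = 0.477
~~((~u \/ (w -> 0)) -> ~v) = 1 − 0.477 = 0.523
~~~((~u \/ (w -> 0)) -> ~v) = 1 − 0.523 = 0.477

0.477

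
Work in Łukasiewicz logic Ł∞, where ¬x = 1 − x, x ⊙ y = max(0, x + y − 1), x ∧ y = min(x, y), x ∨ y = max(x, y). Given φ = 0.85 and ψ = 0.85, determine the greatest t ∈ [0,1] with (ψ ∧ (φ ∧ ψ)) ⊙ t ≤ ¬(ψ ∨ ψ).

φ ∧ ψ = min(0.85, 0.85) = 0.85
ψ ∧ (φ ∧ ψ) = min(0.85, 0.85) = 0.85
So the left factor is ψ ∧ (φ ∧ ψ) = 0.85.
ψ ∨ ψ = max(0.85, 0.85) = 0.85
¬(ψ ∨ ψ) = 1 − 0.85 = 0.15
So the right-hand bound is ¬(ψ ∨ ψ) = 0.15.
The residuum of the Łukasiewicz t-norm gives the supremum: min(1, 1 − 0.85 + 0.15).
1 − 0.85 + 0.15 = 0.30, so t = min(1, 0.30) = 0.30.
Check: 0.85 ⊙ 0.30 = max(0, 0.15) = 0.15 ≤ 0.15.

0.30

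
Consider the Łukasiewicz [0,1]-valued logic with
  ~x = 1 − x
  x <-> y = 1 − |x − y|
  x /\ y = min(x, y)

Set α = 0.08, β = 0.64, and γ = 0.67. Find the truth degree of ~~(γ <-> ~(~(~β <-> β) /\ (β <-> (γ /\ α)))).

~β = 1 − 0.64 = 0.36
~β <-> β = 1 − |0.36 − 0.64| = 1 − 0.28 = 0.72
~(~β <-> β) = 1 − 0.72 = 0.28
γ /\ α = min(0.67, 0.08) = 0.08
β <-> (γ /\ α) = 1 − |0.64 − 0.08| = 1 − 0.56 = 0.44
~(~β <-> β) /\ (β <-> (γ /\ α)) = min(0.28, 0.44) = 0.28
~(~(~β <-> β) /\ (β <-> (γ /\ α))) = 1 − 0.28 = 0.72
γ <-> ~(~(~β <-> β) /\ (β <-> (γ /\ α))) = 1 − |0.67 − 0.72| = 1 − 0.05 = 0.95
~(γ <-> ~(~(~β <-> β) /\ (β <-> (γ /\ α)))) = 1 − 0.95 = 0.05
~~(γ <-> ~(~(~β <-> β) /\ (β <-> (γ /\ α)))) = 1 − 0.05 = 0.95

0.95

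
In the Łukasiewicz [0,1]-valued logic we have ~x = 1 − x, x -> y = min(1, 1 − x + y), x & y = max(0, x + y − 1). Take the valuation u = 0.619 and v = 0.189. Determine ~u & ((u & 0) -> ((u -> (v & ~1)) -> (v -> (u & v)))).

0.381

~u = 1 − 0.619 = 0.381
u & 0 = max(0, 0.619 + 0.000 − 1) = max(0, -0.381) = 0.000
~1 = 1 − 1.000 = 0.000
v & ~1 = max(0, 0.189 + 0.000 − 1) = max(0, -0.811) = 0.000
u -> (v & ~1) = min(1, 1 − 0.619 + 0.000) = min(1, 0.381) = 0.381
u & v = max(0, 0.619 + 0.189 − 1) = max(0, -0.192) = 0.000
v -> (u & v) = min(1, 1 − 0.189 + 0.000) = min(1, 0.811) = 0.811
(u -> (v & ~1)) -> (v -> (u & v)) = min(1, 1 − 0.381 + 0.811) = min(1, 1.430) = 1.000
(u & 0) -> ((u -> (v & ~1)) -> (v -> (u & v))) = min(1, 1 − 0.000 + 1.000) = min(1, 2.000) = 1.000
~u & ((u & 0) -> ((u -> (v & ~1)) -> (v -> (u & v)))) = max(0, 0.381 + 1.000 − 1) = max(0, 0.381) = 0.381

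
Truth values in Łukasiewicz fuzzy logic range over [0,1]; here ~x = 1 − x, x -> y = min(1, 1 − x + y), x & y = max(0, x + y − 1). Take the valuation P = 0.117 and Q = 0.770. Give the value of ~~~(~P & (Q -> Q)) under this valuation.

~P = 1 − 0.117 = 0.883
Q -> Q = min(1, 1 − 0.770 + 0.770) = min(1, 1.000) = 1.000
~P & (Q -> Q) = max(0, 0.883 + 1.000 − 1) = max(0, 0.883) = 0.883
~(~P & (Q -> Q)) = 1 − 0.883 = 0.117
~~(~P & (Q -> Q)) = 1 − 0.117 = 0.883
~~~(~P & (Q -> Q)) = 1 − 0.883 = 0.117

0.117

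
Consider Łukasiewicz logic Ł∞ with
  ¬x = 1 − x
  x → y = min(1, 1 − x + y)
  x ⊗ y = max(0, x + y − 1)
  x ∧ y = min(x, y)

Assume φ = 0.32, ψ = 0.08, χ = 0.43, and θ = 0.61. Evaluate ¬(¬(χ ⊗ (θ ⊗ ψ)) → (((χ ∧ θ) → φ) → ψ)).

θ ⊗ ψ = max(0, 0.61 + 0.08 − 1) = max(0, -0.31) = 0.00
χ ⊗ (θ ⊗ ψ) = max(0, 0.43 + 0.00 − 1) = max(0, -0.57) = 0.00
¬(χ ⊗ (θ ⊗ ψ)) = 1 − 0.00 = 1.00
χ ∧ θ = min(0.43, 0.61) = 0.43
(χ ∧ θ) → φ = min(1, 1 − 0.43 + 0.32) = min(1, 0.89) = 0.89
((χ ∧ θ) → φ) → ψ = min(1, 1 − 0.89 + 0.08) = min(1, 0.19) = 0.19
¬(χ ⊗ (θ ⊗ ψ)) → (((χ ∧ θ) → φ) → ψ) = min(1, 1 − 1.00 + 0.19) = min(1, 0.19) = 0.19
¬(¬(χ ⊗ (θ ⊗ ψ)) → (((χ ∧ θ) → φ) → ψ)) = 1 − 0.19 = 0.81

0.81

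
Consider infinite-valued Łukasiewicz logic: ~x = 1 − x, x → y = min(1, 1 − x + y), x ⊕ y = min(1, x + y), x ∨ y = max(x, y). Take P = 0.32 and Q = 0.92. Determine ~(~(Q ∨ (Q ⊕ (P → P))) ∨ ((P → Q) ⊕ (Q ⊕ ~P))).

0.00

P → P = min(1, 1 − 0.32 + 0.32) = min(1, 1.00) = 1.00
Q ⊕ (P → P) = min(1, 0.92 + 1.00) = min(1, 1.92) = 1.00
Q ∨ (Q ⊕ (P → P)) = max(0.92, 1.00) = 1.00
~(Q ∨ (Q ⊕ (P → P))) = 1 − 1.00 = 0.00
P → Q = min(1, 1 − 0.32 + 0.92) = min(1, 1.60) = 1.00
~P = 1 − 0.32 = 0.68
Q ⊕ ~P = min(1, 0.92 + 0.68) = min(1, 1.60) = 1.00
(P → Q) ⊕ (Q ⊕ ~P) = min(1, 1.00 + 1.00) = min(1, 2.00) = 1.00
~(Q ∨ (Q ⊕ (P → P))) ∨ ((P → Q) ⊕ (Q ⊕ ~P)) = max(0.00, 1.00) = 1.00
~(~(Q ∨ (Q ⊕ (P → P))) ∨ ((P → Q) ⊕ (Q ⊕ ~P))) = 1 − 1.00 = 0.00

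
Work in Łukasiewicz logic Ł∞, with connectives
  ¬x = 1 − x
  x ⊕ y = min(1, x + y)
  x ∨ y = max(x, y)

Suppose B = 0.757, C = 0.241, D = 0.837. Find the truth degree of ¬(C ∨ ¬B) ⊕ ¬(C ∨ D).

¬B = 1 − 0.757 = 0.243
C ∨ ¬B = max(0.241, 0.243) = 0.243
¬(C ∨ ¬B) = 1 − 0.243 = 0.757
C ∨ D = max(0.241, 0.837) = 0.837
¬(C ∨ D) = 1 − 0.837 = 0.163
¬(C ∨ ¬B) ⊕ ¬(C ∨ D) = min(1, 0.757 + 0.163) = min(1, 0.920) = 0.920

0.920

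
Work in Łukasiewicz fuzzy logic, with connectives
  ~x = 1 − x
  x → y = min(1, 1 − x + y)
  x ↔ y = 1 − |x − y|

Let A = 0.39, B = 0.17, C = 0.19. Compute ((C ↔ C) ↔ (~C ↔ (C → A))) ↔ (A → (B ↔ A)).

C ↔ C = 1 − |0.19 − 0.19| = 1 − 0.00 = 1.00
~C = 1 − 0.19 = 0.81
C → A = min(1, 1 − 0.19 + 0.39) = min(1, 1.20) = 1.00
~C ↔ (C → A) = 1 − |0.81 − 1.00| = 1 − 0.19 = 0.81
(C ↔ C) ↔ (~C ↔ (C → A)) = 1 − |1.00 − 0.81| = 1 − 0.19 = 0.81
B ↔ A = 1 − |0.17 − 0.39| = 1 − 0.22 = 0.78
A → (B ↔ A) = min(1, 1 − 0.39 + 0.78) = min(1, 1.39) = 1.00
((C ↔ C) ↔ (~C ↔ (C → A))) ↔ (A → (B ↔ A)) = 1 − |0.81 − 1.00| = 1 − 0.19 = 0.81

0.81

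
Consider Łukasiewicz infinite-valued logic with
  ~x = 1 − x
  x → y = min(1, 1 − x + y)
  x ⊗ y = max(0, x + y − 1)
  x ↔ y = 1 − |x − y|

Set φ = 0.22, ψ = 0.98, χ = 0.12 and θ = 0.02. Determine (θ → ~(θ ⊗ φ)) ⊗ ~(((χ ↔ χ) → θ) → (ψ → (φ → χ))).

0.00

θ ⊗ φ = max(0, 0.02 + 0.22 − 1) = max(0, -0.76) = 0.00
~(θ ⊗ φ) = 1 − 0.00 = 1.00
θ → ~(θ ⊗ φ) = min(1, 1 − 0.02 + 1.00) = min(1, 1.98) = 1.00
χ ↔ χ = 1 − |0.12 − 0.12| = 1 − 0.00 = 1.00
(χ ↔ χ) → θ = min(1, 1 − 1.00 + 0.02) = min(1, 0.02) = 0.02
φ → χ = min(1, 1 − 0.22 + 0.12) = min(1, 0.90) = 0.90
ψ → (φ → χ) = min(1, 1 − 0.98 + 0.90) = min(1, 0.92) = 0.92
((χ ↔ χ) → θ) → (ψ → (φ → χ)) = min(1, 1 − 0.02 + 0.92) = min(1, 1.90) = 1.00
~(((χ ↔ χ) → θ) → (ψ → (φ → χ))) = 1 − 1.00 = 0.00
(θ → ~(θ ⊗ φ)) ⊗ ~(((χ ↔ χ) → θ) → (ψ → (φ → χ))) = max(0, 1.00 + 0.00 − 1) = max(0, 0.00) = 0.00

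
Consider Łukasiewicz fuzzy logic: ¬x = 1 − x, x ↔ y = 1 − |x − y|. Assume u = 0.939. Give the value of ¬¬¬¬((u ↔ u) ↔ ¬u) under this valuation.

0.061

u ↔ u = 1 − |0.939 − 0.939| = 1 − 0.000 = 1.000
¬u = 1 − 0.939 = 0.061
(u ↔ u) ↔ ¬u = 1 − |1.000 − 0.061| = 1 − 0.939 = 0.061
¬((u ↔ u) ↔ ¬u) = 1 − 0.061 = 0.939
¬¬((u ↔ u) ↔ ¬u) = 1 − 0.939 = 0.061
¬¬¬((u ↔ u) ↔ ¬u) = 1 − 0.061 = 0.939
¬¬¬¬((u ↔ u) ↔ ¬u) = 1 − 0.939 = 0.061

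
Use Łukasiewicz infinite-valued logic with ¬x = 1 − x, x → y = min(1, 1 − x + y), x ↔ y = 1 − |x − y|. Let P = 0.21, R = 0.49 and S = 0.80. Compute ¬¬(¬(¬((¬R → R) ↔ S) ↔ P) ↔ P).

¬R = 1 − 0.49 = 0.51
¬R → R = min(1, 1 − 0.51 + 0.49) = min(1, 0.98) = 0.98
(¬R → R) ↔ S = 1 − |0.98 − 0.80| = 1 − 0.18 = 0.82
¬((¬R → R) ↔ S) = 1 − 0.82 = 0.18
¬((¬R → R) ↔ S) ↔ P = 1 − |0.18 − 0.21| = 1 − 0.03 = 0.97
¬(¬((¬R → R) ↔ S) ↔ P) = 1 − 0.97 = 0.03
¬(¬((¬R → R) ↔ S) ↔ P) ↔ P = 1 − |0.03 − 0.21| = 1 − 0.18 = 0.82
¬(¬(¬((¬R → R) ↔ S) ↔ P) ↔ P) = 1 − 0.82 = 0.18
¬¬(¬(¬((¬R → R) ↔ S) ↔ P) ↔ P) = 1 − 0.18 = 0.82

0.82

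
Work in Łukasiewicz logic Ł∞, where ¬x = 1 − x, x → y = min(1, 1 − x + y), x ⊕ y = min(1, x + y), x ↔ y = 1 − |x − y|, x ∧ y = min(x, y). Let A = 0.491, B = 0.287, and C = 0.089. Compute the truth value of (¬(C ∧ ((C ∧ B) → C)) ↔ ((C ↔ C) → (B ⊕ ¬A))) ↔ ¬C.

C ∧ B = min(0.089, 0.287) = 0.089
(C ∧ B) → C = min(1, 1 − 0.089 + 0.089) = min(1, 1.000) = 1.000
C ∧ ((C ∧ B) → C) = min(0.089, 1.000) = 0.089
¬(C ∧ ((C ∧ B) → C)) = 1 − 0.089 = 0.911
C ↔ C = 1 − |0.089 − 0.089| = 1 − 0.000 = 1.000
¬A = 1 − 0.491 = 0.509
B ⊕ ¬A = min(1, 0.287 + 0.509) = min(1, 0.796) = 0.796
(C ↔ C) → (B ⊕ ¬A) = min(1, 1 − 1.000 + 0.796) = min(1, 0.796) = 0.796
¬(C ∧ ((C ∧ B) → C)) ↔ ((C ↔ C) → (B ⊕ ¬A)) = 1 − |0.911 − 0.796| = 1 − 0.115 = 0.885
¬C = 1 − 0.089 = 0.911
(¬(C ∧ ((C ∧ B) → C)) ↔ ((C ↔ C) → (B ⊕ ¬A))) ↔ ¬C = 1 − |0.885 − 0.911| = 1 − 0.026 = 0.974

0.974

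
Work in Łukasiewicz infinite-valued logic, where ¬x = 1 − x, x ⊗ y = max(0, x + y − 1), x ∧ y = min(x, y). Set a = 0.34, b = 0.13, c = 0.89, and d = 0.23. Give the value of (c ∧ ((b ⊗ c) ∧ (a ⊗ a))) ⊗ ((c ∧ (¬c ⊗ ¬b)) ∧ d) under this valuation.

b ⊗ c = max(0, 0.13 + 0.89 − 1) = max(0, 0.02) = 0.02
a ⊗ a = max(0, 0.34 + 0.34 − 1) = max(0, -0.32) = 0.00
(b ⊗ c) ∧ (a ⊗ a) = min(0.02, 0.00) = 0.00
c ∧ ((b ⊗ c) ∧ (a ⊗ a)) = min(0.89, 0.00) = 0.00
¬c = 1 − 0.89 = 0.11
¬b = 1 − 0.13 = 0.87
¬c ⊗ ¬b = max(0, 0.11 + 0.87 − 1) = max(0, -0.02) = 0.00
c ∧ (¬c ⊗ ¬b) = min(0.89, 0.00) = 0.00
(c ∧ (¬c ⊗ ¬b)) ∧ d = min(0.00, 0.23) = 0.00
(c ∧ ((b ⊗ c) ∧ (a ⊗ a))) ⊗ ((c ∧ (¬c ⊗ ¬b)) ∧ d) = max(0, 0.00 + 0.00 − 1) = max(0, -1.00) = 0.00

0.00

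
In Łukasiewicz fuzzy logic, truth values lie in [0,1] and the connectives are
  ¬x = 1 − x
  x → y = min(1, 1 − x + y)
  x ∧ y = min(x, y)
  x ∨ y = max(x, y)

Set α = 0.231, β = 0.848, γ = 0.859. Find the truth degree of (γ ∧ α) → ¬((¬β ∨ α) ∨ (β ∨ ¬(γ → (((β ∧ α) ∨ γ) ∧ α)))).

γ ∧ α = min(0.859, 0.231) = 0.231
¬β = 1 − 0.848 = 0.152
¬β ∨ α = max(0.152, 0.231) = 0.231
β ∧ α = min(0.848, 0.231) = 0.231
(β ∧ α) ∨ γ = max(0.231, 0.859) = 0.859
((β ∧ α) ∨ γ) ∧ α = min(0.859, 0.231) = 0.231
γ → (((β ∧ α) ∨ γ) ∧ α) = min(1, 1 − 0.859 + 0.231) = min(1, 0.372) = 0.372
¬(γ → (((β ∧ α) ∨ γ) ∧ α)) = 1 − 0.372 = 0.628
β ∨ ¬(γ → (((β ∧ α) ∨ γ) ∧ α)) = max(0.848, 0.628) = 0.848
(¬β ∨ α) ∨ (β ∨ ¬(γ → (((β ∧ α) ∨ γ) ∧ α))) = max(0.231, 0.848) = 0.848
¬((¬β ∨ α) ∨ (β ∨ ¬(γ → (((β ∧ α) ∨ γ) ∧ α)))) = 1 − 0.848 = 0.152
(γ ∧ α) → ¬((¬β ∨ α) ∨ (β ∨ ¬(γ → (((β ∧ α) ∨ γ) ∧ α)))) = min(1, 1 − 0.231 + 0.152) = min(1, 0.921) = 0.921

0.921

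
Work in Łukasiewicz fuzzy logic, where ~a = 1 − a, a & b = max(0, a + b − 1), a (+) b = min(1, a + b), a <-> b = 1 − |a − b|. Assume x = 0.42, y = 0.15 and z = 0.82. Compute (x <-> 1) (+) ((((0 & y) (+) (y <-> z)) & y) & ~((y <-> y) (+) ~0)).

0.42

x <-> 1 = 1 − |0.42 − 1.00| = 1 − 0.58 = 0.42
0 & y = max(0, 0.00 + 0.15 − 1) = max(0, -0.85) = 0.00
y <-> z = 1 − |0.15 − 0.82| = 1 − 0.67 = 0.33
(0 & y) (+) (y <-> z) = min(1, 0.00 + 0.33) = min(1, 0.33) = 0.33
((0 & y) (+) (y <-> z)) & y = max(0, 0.33 + 0.15 − 1) = max(0, -0.52) = 0.00
y <-> y = 1 − |0.15 − 0.15| = 1 − 0.00 = 1.00
~0 = 1 − 0.00 = 1.00
(y <-> y) (+) ~0 = min(1, 1.00 + 1.00) = min(1, 2.00) = 1.00
~((y <-> y) (+) ~0) = 1 − 1.00 = 0.00
(((0 & y) (+) (y <-> z)) & y) & ~((y <-> y) (+) ~0) = max(0, 0.00 + 0.00 − 1) = max(0, -1.00) = 0.00
(x <-> 1) (+) ((((0 & y) (+) (y <-> z)) & y) & ~((y <-> y) (+) ~0)) = min(1, 0.42 + 0.00) = min(1, 0.42) = 0.42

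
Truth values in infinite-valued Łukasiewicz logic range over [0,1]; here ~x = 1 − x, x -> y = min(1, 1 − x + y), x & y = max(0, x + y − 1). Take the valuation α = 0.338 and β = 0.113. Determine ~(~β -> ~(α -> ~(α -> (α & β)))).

~β = 1 − 0.113 = 0.887
α & β = max(0, 0.338 + 0.113 − 1) = max(0, -0.549) = 0.000
α -> (α & β) = min(1, 1 − 0.338 + 0.000) = min(1, 0.662) = 0.662
~(α -> (α & β)) = 1 − 0.662 = 0.338
α -> ~(α -> (α & β)) = min(1, 1 − 0.338 + 0.338) = min(1, 1.000) = 1.000
~(α -> ~(α -> (α & β))) = 1 − 1.000 = 0.000
~β -> ~(α -> ~(α -> (α & β))) = min(1, 1 − 0.887 + 0.000) = min(1, 0.113) = 0.113
~(~β -> ~(α -> ~(α -> (α & β)))) = 1 − 0.113 = 0.887

0.887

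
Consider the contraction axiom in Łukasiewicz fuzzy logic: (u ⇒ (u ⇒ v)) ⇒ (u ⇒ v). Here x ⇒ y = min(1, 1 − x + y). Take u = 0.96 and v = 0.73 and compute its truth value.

0.96

u ⇒ v = min(1, 1 − 0.96 + 0.73) = min(1, 0.77) = 0.77
u ⇒ (u ⇒ v) = min(1, 1 − 0.96 + 0.77) = min(1, 0.81) = 0.81
(u ⇒ (u ⇒ v)) ⇒ (u ⇒ v) = min(1, 1 − 0.81 + 0.77) = min(1, 0.96) = 0.96
(The value 0.96 < 1 shows this instance is not satisfied; fails in Ł∞ (the t-norm is not idempotent).)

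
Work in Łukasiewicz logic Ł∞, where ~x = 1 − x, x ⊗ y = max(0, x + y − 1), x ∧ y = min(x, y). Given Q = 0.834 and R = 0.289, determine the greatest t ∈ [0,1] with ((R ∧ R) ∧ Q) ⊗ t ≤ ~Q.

R ∧ R = min(0.289, 0.289) = 0.289
(R ∧ R) ∧ Q = min(0.289, 0.834) = 0.289
So the left factor is (R ∧ R) ∧ Q = 0.289.
~Q = 1 − 0.834 = 0.166
So the right-hand bound is ~Q = 0.166.
The residuum of the Łukasiewicz t-norm gives the supremum: min(1, 1 − 0.289 + 0.166).
1 − 0.289 + 0.166 = 0.877, so t = min(1, 0.877) = 0.877.
Check: 0.289 ⊗ 0.877 = max(0, 0.166) = 0.166 ≤ 0.166.

0.877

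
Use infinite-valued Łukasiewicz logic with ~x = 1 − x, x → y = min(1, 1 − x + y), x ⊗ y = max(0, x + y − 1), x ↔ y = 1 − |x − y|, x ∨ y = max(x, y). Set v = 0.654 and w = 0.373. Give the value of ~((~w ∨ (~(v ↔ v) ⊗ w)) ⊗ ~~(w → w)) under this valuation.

0.373

~w = 1 − 0.373 = 0.627
v ↔ v = 1 − |0.654 − 0.654| = 1 − 0.000 = 1.000
~(v ↔ v) = 1 − 1.000 = 0.000
~(v ↔ v) ⊗ w = max(0, 0.000 + 0.373 − 1) = max(0, -0.627) = 0.000
~w ∨ (~(v ↔ v) ⊗ w) = max(0.627, 0.000) = 0.627
w → w = min(1, 1 − 0.373 + 0.373) = min(1, 1.000) = 1.000
~(w → w) = 1 − 1.000 = 0.000
~~(w → w) = 1 − 0.000 = 1.000
(~w ∨ (~(v ↔ v) ⊗ w)) ⊗ ~~(w → w) = max(0, 0.627 + 1.000 − 1) = max(0, 0.627) = 0.627
~((~w ∨ (~(v ↔ v) ⊗ w)) ⊗ ~~(w → w)) = 1 − 0.627 = 0.373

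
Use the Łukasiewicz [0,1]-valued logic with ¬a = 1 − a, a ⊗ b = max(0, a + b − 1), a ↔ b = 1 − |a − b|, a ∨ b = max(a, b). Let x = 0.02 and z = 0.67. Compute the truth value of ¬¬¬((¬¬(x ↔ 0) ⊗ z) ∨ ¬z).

x ↔ 0 = 1 − |0.02 − 0.00| = 1 − 0.02 = 0.98
¬(x ↔ 0) = 1 − 0.98 = 0.02
¬¬(x ↔ 0) = 1 − 0.02 = 0.98
¬¬(x ↔ 0) ⊗ z = max(0, 0.98 + 0.67 − 1) = max(0, 0.65) = 0.65
¬z = 1 − 0.67 = 0.33
(¬¬(x ↔ 0) ⊗ z) ∨ ¬z = max(0.65, 0.33) = 0.65
¬((¬¬(x ↔ 0) ⊗ z) ∨ ¬z) = 1 − 0.65 = 0.35
¬¬((¬¬(x ↔ 0) ⊗ z) ∨ ¬z) = 1 − 0.35 = 0.65
¬¬¬((¬¬(x ↔ 0) ⊗ z) ∨ ¬z) = 1 − 0.65 = 0.35

0.35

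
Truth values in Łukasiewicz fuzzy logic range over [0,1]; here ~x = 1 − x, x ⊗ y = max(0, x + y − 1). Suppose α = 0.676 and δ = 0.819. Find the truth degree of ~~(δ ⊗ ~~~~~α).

~α = 1 − 0.676 = 0.324
~~α = 1 − 0.324 = 0.676
~~~α = 1 − 0.676 = 0.324
~~~~α = 1 − 0.324 = 0.676
~~~~~α = 1 − 0.676 = 0.324
δ ⊗ ~~~~~α = max(0, 0.819 + 0.324 − 1) = max(0, 0.143) = 0.143
~(δ ⊗ ~~~~~α) = 1 − 0.143 = 0.857
~~(δ ⊗ ~~~~~α) = 1 − 0.857 = 0.143

0.143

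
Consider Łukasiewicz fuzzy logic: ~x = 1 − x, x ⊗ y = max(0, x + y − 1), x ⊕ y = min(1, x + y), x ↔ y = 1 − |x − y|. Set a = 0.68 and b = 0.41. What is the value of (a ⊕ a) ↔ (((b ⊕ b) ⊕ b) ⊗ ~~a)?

a ⊕ a = min(1, 0.68 + 0.68) = min(1, 1.36) = 1.00
b ⊕ b = min(1, 0.41 + 0.41) = min(1, 0.82) = 0.82
(b ⊕ b) ⊕ b = min(1, 0.82 + 0.41) = min(1, 1.23) = 1.00
~a = 1 − 0.68 = 0.32
~~a = 1 − 0.32 = 0.68
((b ⊕ b) ⊕ b) ⊗ ~~a = max(0, 1.00 + 0.68 − 1) = max(0, 0.68) = 0.68
(a ⊕ a) ↔ (((b ⊕ b) ⊕ b) ⊗ ~~a) = 1 − |1.00 − 0.68| = 1 − 0.32 = 0.68

0.68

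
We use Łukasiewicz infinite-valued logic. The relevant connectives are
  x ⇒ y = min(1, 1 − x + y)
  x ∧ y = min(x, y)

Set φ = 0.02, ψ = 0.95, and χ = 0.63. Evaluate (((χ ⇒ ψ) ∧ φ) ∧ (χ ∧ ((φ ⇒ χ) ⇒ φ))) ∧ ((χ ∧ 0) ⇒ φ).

0.02

χ ⇒ ψ = min(1, 1 − 0.63 + 0.95) = min(1, 1.32) = 1.00
(χ ⇒ ψ) ∧ φ = min(1.00, 0.02) = 0.02
φ ⇒ χ = min(1, 1 − 0.02 + 0.63) = min(1, 1.61) = 1.00
(φ ⇒ χ) ⇒ φ = min(1, 1 − 1.00 + 0.02) = min(1, 0.02) = 0.02
χ ∧ ((φ ⇒ χ) ⇒ φ) = min(0.63, 0.02) = 0.02
((χ ⇒ ψ) ∧ φ) ∧ (χ ∧ ((φ ⇒ χ) ⇒ φ)) = min(0.02, 0.02) = 0.02
χ ∧ 0 = min(0.63, 0.00) = 0.00
(χ ∧ 0) ⇒ φ = min(1, 1 − 0.00 + 0.02) = min(1, 1.02) = 1.00
(((χ ⇒ ψ) ∧ φ) ∧ (χ ∧ ((φ ⇒ χ) ⇒ φ))) ∧ ((χ ∧ 0) ⇒ φ) = min(0.02, 1.00) = 0.02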